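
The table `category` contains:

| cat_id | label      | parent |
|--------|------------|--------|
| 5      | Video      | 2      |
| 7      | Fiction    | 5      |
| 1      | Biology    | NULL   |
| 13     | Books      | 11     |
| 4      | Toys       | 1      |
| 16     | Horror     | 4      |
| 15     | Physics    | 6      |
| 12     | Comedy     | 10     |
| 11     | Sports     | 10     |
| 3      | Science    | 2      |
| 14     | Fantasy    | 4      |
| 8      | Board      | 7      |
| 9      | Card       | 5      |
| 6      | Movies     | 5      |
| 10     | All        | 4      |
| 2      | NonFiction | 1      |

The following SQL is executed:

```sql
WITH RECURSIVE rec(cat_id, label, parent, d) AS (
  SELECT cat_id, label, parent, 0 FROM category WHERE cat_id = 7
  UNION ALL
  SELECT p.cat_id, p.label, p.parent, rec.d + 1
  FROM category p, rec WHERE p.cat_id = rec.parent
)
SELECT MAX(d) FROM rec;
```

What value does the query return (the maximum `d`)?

3

Base: cat_id=7 (Fiction), parent=5, d 0.
Iteration 1: join on cat_id=5 -> Video (id 5, parent=2, d 1).
Iteration 2: join on cat_id=2 -> NonFiction (id 2, parent=1, d 2).
Iteration 3: join on cat_id=1 -> Biology (id 1, parent=NULL, d 3).
Iteration 4: parent is NULL; no match; recursion stops.
d values: 0, 1, 2, 3; the maximum is 3.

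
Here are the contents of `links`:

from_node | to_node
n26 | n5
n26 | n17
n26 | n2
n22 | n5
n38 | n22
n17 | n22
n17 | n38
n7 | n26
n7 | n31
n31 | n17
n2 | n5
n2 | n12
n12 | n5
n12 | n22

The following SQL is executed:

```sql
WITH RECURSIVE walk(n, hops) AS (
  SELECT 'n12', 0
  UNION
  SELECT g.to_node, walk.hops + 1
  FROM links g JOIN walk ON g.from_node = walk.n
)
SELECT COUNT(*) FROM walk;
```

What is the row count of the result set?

Base: (n12, hops=0).
Iteration 1: edges from {n12} -> (n22, hops=1), (n5, hops=1).
Iteration 2: edges from {n22,n5} -> (n5, hops=2).
Iteration 3: no outgoing edges from {n5}; recursion stops.
Total rows emitted: 4.

4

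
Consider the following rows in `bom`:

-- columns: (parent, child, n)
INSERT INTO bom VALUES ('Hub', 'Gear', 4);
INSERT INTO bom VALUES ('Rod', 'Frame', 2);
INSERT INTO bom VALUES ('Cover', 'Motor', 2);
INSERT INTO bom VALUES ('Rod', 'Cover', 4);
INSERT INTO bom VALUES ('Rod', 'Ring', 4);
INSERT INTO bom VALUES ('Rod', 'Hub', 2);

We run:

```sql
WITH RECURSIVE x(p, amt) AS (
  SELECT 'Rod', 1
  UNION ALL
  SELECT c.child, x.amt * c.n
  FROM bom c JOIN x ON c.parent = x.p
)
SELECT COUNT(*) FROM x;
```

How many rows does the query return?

7

Base: (Rod, amt=1).
Iteration 1: components of {Rod} -> Cover = 1*4 = 4, Frame = 1*2 = 2, Hub = 1*2 = 2, Ring = 1*4 = 4.
Iteration 2: components of {Cover,Frame,Hub,Ring} -> Gear = 2*4 = 8, Motor = 4*2 = 8.
Iteration 3: no further components; recursion stops.
Total rows emitted: 7.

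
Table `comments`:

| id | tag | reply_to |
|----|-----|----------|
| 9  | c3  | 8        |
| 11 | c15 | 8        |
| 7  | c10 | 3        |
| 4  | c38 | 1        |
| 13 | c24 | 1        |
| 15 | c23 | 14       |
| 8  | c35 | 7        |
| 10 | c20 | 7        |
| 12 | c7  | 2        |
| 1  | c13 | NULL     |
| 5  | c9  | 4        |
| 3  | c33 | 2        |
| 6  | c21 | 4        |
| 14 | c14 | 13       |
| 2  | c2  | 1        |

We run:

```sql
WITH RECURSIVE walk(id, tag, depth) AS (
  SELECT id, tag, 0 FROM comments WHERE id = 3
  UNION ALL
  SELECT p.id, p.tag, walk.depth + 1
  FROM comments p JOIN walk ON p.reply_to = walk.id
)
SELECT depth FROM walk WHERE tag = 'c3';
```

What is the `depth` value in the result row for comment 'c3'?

Base: id=3 (c33) at depth 0.
Iteration 1: rows with reply_to in {3} -> c10 (id 7, depth 1).
Iteration 2: rows with reply_to in {7} -> c35 (id 8, depth 2), c20 (id 10, depth 2).
Iteration 3: rows with reply_to in {8,10} -> c3 (id 9, depth 3), c15 (id 11, depth 3).
Iteration 4: no rows with reply_to in {9,11}; recursion stops.

3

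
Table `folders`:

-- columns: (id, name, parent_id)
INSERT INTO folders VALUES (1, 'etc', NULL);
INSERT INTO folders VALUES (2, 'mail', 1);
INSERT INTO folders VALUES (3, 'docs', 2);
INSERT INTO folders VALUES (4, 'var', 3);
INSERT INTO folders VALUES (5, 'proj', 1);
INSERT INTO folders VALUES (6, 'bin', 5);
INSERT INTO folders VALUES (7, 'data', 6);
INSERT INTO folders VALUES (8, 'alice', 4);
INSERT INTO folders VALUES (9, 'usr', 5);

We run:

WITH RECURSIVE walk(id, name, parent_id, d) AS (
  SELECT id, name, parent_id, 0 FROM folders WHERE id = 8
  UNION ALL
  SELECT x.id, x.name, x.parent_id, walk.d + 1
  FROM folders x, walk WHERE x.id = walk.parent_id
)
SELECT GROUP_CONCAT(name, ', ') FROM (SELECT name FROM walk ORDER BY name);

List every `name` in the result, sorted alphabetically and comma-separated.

Base: id=8 (alice), parent_id=4, d 0.
Iteration 1: join on id=4 -> var (id 4, parent_id=3, d 1).
Iteration 2: join on id=3 -> docs (id 3, parent_id=2, d 2).
Iteration 3: join on id=2 -> mail (id 2, parent_id=1, d 3).
Iteration 4: join on id=1 -> etc (id 1, parent_id=NULL, d 4).
Iteration 5: parent_id is NULL; no match; recursion stops.

alice, docs, etc, mail, var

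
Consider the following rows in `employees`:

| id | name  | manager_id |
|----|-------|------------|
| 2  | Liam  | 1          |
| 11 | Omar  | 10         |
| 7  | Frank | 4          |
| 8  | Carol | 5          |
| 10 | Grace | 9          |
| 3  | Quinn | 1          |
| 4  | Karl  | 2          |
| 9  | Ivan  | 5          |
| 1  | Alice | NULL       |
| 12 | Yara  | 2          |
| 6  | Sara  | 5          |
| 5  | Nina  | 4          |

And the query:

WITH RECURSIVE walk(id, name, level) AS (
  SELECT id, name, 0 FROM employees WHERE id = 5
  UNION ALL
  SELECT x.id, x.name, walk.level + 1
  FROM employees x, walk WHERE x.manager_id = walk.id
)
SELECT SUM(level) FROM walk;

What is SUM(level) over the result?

8

Base: id=5 (Nina) at level 0.
Iteration 1: rows with manager_id in {5} -> Sara (id 6, level 1), Carol (id 8, level 1), Ivan (id 9, level 1).
Iteration 2: rows with manager_id in {6,8,9} -> Grace (id 10, level 2).
Iteration 3: rows with manager_id in {10} -> Omar (id 11, level 3).
Iteration 4: no rows with manager_id in {11}; recursion stops.
SUM(level) = 0 + 1 + 1 + 1 + 2 + 3 = 8.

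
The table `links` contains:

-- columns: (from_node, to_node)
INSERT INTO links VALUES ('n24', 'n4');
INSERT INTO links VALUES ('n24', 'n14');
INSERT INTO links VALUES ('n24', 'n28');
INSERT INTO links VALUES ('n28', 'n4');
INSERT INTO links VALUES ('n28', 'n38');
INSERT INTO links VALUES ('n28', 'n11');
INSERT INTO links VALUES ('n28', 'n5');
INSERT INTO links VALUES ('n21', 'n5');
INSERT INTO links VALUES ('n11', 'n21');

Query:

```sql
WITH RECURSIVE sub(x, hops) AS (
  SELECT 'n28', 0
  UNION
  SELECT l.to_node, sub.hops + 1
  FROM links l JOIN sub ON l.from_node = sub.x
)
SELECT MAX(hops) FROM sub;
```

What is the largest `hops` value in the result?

3

Base: (n28, hops=0).
Iteration 1: edges from {n28} -> (n11, hops=1), (n38, hops=1), (n4, hops=1), (n5, hops=1).
Iteration 2: edges from {n11,n38,n4,n5} -> (n21, hops=2).
Iteration 3: edges from {n21} -> (n5, hops=3).
Iteration 4: no outgoing edges from {n5}; recursion stops.
hops values: 0, 1, 1, 1, 1, 2, 3; the maximum is 3.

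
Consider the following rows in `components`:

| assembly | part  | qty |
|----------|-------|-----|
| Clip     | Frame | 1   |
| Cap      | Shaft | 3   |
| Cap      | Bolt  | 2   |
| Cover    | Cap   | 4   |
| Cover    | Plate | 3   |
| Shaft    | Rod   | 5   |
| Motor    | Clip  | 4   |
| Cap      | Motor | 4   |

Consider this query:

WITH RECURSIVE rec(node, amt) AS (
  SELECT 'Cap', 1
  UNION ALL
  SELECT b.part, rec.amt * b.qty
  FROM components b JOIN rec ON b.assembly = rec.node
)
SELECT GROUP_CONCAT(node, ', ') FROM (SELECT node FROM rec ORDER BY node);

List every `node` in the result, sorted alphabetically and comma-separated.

Base: (Cap, amt=1).
Iteration 1: components of {Cap} -> Bolt = 1*2 = 2, Motor = 1*4 = 4, Shaft = 1*3 = 3.
Iteration 2: components of {Bolt,Motor,Shaft} -> Clip = 4*4 = 16, Rod = 3*5 = 15.
Iteration 3: components of {Clip,Rod} -> Frame = 16*1 = 16.
Iteration 4: no further components; recursion stops.

Bolt, Cap, Clip, Frame, Motor, Rod, Shaft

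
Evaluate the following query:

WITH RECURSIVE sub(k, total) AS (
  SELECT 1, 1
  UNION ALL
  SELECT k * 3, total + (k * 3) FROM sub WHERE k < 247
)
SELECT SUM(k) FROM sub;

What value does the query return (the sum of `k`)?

1093

Base: k=1, total=1.
Iteration 1: 1 < 247 holds -> k = 1 * 3 = 3, total = 1 + 3 = 4.
Iteration 2: 3 < 247 holds -> k = 3 * 3 = 9, total = 4 + 9 = 13.
Iteration 3: 9 < 247 holds -> k = 9 * 3 = 27, total = 13 + 27 = 40.
Iteration 4: 27 < 247 holds -> k = 27 * 3 = 81, total = 40 + 81 = 121.
Iteration 5: 81 < 247 holds -> k = 81 * 3 = 243, total = 121 + 243 = 364.
Iteration 6: 243 < 247 holds -> k = 243 * 3 = 729, total = 364 + 729 = 1093.
Iteration 7: 729 < 247 fails; recursion stops.
SUM(k) = 1 + 3 + 9 + 27 + 81 + 243 + 729 = 1093.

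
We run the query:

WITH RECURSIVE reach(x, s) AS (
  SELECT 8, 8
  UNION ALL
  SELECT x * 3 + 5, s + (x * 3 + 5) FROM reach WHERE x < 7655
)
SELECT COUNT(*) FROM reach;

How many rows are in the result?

Base: x=8, s=8.
Iteration 1: 8 < 7655 holds -> x = 8 * 3 + 5 = 29, s = 8 + 29 = 37.
Iteration 2: 29 < 7655 holds -> x = 29 * 3 + 5 = 92, s = 37 + 92 = 129.
Iteration 3: 92 < 7655 holds -> x = 92 * 3 + 5 = 281, s = 129 + 281 = 410.
Iteration 4: 281 < 7655 holds -> x = 281 * 3 + 5 = 848, s = 410 + 848 = 1258.
Iteration 5: 848 < 7655 holds -> x = 848 * 3 + 5 = 2549, s = 1258 + 2549 = 3807.
Iteration 6: 2549 < 7655 holds -> x = 2549 * 3 + 5 = 7652, s = 3807 + 7652 = 11459.
Iteration 7: 7652 < 7655 holds -> x = 7652 * 3 + 5 = 22961, s = 11459 + 22961 = 34420.
Iteration 8: 22961 < 7655 fails; recursion stops.
Total rows emitted: 8.

8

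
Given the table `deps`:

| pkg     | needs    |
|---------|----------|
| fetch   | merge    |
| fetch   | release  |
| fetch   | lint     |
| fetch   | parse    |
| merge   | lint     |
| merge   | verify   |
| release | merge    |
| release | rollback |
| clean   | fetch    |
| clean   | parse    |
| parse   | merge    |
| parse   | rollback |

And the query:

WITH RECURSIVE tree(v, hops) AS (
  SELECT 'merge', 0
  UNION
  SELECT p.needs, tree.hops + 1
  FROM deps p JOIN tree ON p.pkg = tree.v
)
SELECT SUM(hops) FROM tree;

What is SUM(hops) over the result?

2

Base: (merge, hops=0).
Iteration 1: edges from {merge} -> (lint, hops=1), (verify, hops=1).
Iteration 2: no outgoing edges from {lint,verify}; recursion stops.
SUM(hops) = 0 + 1 + 1 = 2.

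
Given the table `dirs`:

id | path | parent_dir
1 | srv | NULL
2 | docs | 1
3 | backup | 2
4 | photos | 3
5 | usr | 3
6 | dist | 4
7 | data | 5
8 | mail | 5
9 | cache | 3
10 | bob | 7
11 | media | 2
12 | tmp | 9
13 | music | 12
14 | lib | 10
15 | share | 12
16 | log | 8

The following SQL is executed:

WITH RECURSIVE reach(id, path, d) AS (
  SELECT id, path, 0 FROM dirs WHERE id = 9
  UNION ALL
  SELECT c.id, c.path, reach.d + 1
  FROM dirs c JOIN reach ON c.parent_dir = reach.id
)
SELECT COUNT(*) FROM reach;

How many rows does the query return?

Base: id=9 (cache) at d 0.
Iteration 1: rows with parent_dir in {9} -> tmp (id 12, d 1).
Iteration 2: rows with parent_dir in {12} -> music (id 13, d 2), share (id 15, d 2).
Iteration 3: no rows with parent_dir in {13,15}; recursion stops.
Total rows emitted: 4.

4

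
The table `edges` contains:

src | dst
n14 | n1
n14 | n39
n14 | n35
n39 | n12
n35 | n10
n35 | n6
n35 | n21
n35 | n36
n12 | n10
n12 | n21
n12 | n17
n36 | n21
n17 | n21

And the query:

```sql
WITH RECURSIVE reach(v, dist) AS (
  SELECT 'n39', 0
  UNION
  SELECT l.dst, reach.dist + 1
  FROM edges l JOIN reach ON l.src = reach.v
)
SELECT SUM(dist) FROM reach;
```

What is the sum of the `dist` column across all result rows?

Base: (n39, dist=0).
Iteration 1: edges from {n39} -> (n12, dist=1).
Iteration 2: edges from {n12} -> (n10, dist=2), (n17, dist=2), (n21, dist=2).
Iteration 3: edges from {n10,n17,n21} -> (n21, dist=3).
Iteration 4: no outgoing edges from {n21}; recursion stops.
SUM(dist) = 0 + 1 + 2 + 2 + 2 + 3 = 10.

10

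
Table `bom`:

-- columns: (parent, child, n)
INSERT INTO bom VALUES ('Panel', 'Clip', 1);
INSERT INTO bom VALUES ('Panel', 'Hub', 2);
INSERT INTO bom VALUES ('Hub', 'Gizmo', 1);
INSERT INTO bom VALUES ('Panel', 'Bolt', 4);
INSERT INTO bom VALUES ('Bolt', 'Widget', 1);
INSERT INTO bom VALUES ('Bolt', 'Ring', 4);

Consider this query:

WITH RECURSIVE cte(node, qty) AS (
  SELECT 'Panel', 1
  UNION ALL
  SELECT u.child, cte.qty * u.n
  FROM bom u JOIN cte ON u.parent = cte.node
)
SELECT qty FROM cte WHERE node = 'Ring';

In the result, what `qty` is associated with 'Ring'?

Base: (Panel, qty=1).
Iteration 1: components of {Panel} -> Bolt = 1*4 = 4, Clip = 1*1 = 1, Hub = 1*2 = 2.
Iteration 2: components of {Bolt,Clip,Hub} -> Gizmo = 2*1 = 2, Ring = 4*4 = 16, Widget = 4*1 = 4.
Iteration 3: no further components; recursion stops.

16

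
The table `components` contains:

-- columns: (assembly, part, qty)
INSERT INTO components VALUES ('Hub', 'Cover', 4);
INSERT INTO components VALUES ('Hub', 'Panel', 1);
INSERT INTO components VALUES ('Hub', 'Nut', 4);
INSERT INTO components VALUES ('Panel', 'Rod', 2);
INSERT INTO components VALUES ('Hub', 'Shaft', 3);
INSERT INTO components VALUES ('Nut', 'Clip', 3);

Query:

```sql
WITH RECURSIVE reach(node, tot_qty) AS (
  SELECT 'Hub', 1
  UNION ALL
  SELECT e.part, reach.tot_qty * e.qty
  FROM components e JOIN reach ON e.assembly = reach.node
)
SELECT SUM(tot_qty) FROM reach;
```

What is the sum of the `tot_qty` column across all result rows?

27

Base: (Hub, tot_qty=1).
Iteration 1: components of {Hub} -> Cover = 1*4 = 4, Nut = 1*4 = 4, Panel = 1*1 = 1, Shaft = 1*3 = 3.
Iteration 2: components of {Cover,Nut,Panel,Shaft} -> Clip = 4*3 = 12, Rod = 1*2 = 2.
Iteration 3: no further components; recursion stops.
SUM(tot_qty) = 1 + 4 + 1 + 4 + 3 + 2 + 12 = 27.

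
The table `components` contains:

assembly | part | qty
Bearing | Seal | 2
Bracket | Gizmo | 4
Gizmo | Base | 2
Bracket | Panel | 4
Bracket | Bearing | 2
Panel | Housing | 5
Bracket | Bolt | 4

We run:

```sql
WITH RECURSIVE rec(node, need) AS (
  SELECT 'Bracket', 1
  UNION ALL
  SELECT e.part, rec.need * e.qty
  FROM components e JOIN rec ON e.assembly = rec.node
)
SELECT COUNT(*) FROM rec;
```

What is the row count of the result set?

8

Base: (Bracket, need=1).
Iteration 1: components of {Bracket} -> Bearing = 1*2 = 2, Bolt = 1*4 = 4, Gizmo = 1*4 = 4, Panel = 1*4 = 4.
Iteration 2: components of {Bearing,Bolt,Gizmo,Panel} -> Base = 4*2 = 8, Housing = 4*5 = 20, Seal = 2*2 = 4.
Iteration 3: no further components; recursion stops.
Total rows emitted: 8.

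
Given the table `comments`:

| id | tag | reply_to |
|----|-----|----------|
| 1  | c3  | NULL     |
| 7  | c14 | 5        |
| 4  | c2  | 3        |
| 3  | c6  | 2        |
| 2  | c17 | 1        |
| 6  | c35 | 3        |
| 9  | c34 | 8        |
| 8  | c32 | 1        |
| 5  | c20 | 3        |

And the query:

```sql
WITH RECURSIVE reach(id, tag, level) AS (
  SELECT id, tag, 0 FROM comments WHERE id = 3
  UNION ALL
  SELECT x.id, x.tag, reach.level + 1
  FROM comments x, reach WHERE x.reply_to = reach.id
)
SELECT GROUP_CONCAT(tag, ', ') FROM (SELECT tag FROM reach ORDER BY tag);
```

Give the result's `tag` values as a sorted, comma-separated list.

c14, c2, c20, c35, c6

Base: id=3 (c6) at level 0.
Iteration 1: rows with reply_to in {3} -> c2 (id 4, level 1), c20 (id 5, level 1), c35 (id 6, level 1).
Iteration 2: rows with reply_to in {4,5,6} -> c14 (id 7, level 2).
Iteration 3: no rows with reply_to in {7}; recursion stops.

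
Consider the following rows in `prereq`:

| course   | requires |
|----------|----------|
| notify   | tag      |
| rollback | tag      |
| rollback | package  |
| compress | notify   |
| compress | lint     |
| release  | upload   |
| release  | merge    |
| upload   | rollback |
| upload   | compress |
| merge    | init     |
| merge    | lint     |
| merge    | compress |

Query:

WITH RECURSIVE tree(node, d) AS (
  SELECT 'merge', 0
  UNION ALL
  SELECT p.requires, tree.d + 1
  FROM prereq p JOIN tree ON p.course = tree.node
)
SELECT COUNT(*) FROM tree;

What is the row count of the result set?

Base: (merge, d=0).
Iteration 1: edges from {merge} -> (compress, d=1), (init, d=1), (lint, d=1).
Iteration 2: edges from {compress,init,lint} -> (lint, d=2), (notify, d=2).
Iteration 3: edges from {lint,notify} -> (tag, d=3).
Iteration 4: no outgoing edges from {tag}; recursion stops.
Total rows emitted: 7.

7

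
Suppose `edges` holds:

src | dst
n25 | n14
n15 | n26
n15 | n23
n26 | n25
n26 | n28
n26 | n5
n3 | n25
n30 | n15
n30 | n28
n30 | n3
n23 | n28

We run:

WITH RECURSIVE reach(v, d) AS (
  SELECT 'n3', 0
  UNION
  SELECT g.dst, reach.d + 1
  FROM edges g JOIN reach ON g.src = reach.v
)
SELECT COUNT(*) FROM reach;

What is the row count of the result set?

Base: (n3, d=0).
Iteration 1: edges from {n3} -> (n25, d=1).
Iteration 2: edges from {n25} -> (n14, d=2).
Iteration 3: no outgoing edges from {n14}; recursion stops.
Total rows emitted: 3.

3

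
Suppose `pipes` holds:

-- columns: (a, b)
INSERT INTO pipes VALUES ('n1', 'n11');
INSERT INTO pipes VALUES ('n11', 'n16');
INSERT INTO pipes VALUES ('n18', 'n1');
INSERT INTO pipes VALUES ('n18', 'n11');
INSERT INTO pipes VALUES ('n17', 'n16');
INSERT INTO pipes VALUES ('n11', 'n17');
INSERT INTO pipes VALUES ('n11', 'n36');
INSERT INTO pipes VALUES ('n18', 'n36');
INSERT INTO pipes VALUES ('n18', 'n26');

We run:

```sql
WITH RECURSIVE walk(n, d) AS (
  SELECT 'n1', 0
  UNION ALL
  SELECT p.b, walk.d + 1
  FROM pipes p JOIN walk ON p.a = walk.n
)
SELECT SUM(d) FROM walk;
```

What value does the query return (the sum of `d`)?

Base: (n1, d=0).
Iteration 1: edges from {n1} -> (n11, d=1).
Iteration 2: edges from {n11} -> (n16, d=2), (n17, d=2), (n36, d=2).
Iteration 3: edges from {n16,n17,n36} -> (n16, d=3).
Iteration 4: no outgoing edges from {n16}; recursion stops.
SUM(d) = 0 + 1 + 2 + 2 + 2 + 3 = 10.

10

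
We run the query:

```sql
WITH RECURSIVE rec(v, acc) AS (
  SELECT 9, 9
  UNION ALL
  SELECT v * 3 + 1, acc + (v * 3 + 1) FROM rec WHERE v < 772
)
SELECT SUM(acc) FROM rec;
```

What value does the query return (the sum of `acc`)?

5148

Base: v=9, acc=9.
Iteration 1: 9 < 772 holds -> v = 9 * 3 + 1 = 28, acc = 9 + 28 = 37.
Iteration 2: 28 < 772 holds -> v = 28 * 3 + 1 = 85, acc = 37 + 85 = 122.
Iteration 3: 85 < 772 holds -> v = 85 * 3 + 1 = 256, acc = 122 + 256 = 378.
Iteration 4: 256 < 772 holds -> v = 256 * 3 + 1 = 769, acc = 378 + 769 = 1147.
Iteration 5: 769 < 772 holds -> v = 769 * 3 + 1 = 2308, acc = 1147 + 2308 = 3455.
Iteration 6: 2308 < 772 fails; recursion stops.
SUM(acc) = 9 + 37 + 122 + 378 + 1147 + 3455 = 5148.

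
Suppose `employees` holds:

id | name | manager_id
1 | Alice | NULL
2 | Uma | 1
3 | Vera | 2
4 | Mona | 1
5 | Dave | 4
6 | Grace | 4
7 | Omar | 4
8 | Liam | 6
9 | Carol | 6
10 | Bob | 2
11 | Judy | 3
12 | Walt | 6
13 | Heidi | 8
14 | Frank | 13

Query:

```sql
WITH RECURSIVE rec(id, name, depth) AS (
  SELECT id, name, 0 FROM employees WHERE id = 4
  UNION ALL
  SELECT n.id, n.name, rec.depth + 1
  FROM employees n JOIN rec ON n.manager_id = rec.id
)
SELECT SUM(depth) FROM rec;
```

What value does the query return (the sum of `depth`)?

Base: id=4 (Mona) at depth 0.
Iteration 1: rows with manager_id in {4} -> Dave (id 5, depth 1), Grace (id 6, depth 1), Omar (id 7, depth 1).
Iteration 2: rows with manager_id in {5,6,7} -> Liam (id 8, depth 2), Carol (id 9, depth 2), Walt (id 12, depth 2).
Iteration 3: rows with manager_id in {8,9,12} -> Heidi (id 13, depth 3).
Iteration 4: rows with manager_id in {13} -> Frank (id 14, depth 4).
Iteration 5: no rows with manager_id in {14}; recursion stops.
SUM(depth) = 0 + 1 + 1 + 1 + 2 + 2 + 2 + 3 + 4 = 16.

16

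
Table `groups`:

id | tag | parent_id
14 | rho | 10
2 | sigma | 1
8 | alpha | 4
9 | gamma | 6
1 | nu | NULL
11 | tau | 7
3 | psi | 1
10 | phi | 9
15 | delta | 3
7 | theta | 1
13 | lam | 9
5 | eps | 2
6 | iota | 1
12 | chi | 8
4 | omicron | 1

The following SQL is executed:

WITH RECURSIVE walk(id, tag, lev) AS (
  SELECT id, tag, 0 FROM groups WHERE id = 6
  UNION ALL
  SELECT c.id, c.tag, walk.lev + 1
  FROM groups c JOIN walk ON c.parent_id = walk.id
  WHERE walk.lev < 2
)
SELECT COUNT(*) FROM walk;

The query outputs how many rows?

4

Base: id=6 (iota) at lev 0.
Iteration 1: rows with parent_id in {6} -> gamma (id 9, lev 1).
Iteration 2: rows with parent_id in {9} -> phi (id 10, lev 2), lam (id 13, lev 2).
Iteration 3: lev < 2 fails for all current rows; recursion stops.
Total rows emitted: 4.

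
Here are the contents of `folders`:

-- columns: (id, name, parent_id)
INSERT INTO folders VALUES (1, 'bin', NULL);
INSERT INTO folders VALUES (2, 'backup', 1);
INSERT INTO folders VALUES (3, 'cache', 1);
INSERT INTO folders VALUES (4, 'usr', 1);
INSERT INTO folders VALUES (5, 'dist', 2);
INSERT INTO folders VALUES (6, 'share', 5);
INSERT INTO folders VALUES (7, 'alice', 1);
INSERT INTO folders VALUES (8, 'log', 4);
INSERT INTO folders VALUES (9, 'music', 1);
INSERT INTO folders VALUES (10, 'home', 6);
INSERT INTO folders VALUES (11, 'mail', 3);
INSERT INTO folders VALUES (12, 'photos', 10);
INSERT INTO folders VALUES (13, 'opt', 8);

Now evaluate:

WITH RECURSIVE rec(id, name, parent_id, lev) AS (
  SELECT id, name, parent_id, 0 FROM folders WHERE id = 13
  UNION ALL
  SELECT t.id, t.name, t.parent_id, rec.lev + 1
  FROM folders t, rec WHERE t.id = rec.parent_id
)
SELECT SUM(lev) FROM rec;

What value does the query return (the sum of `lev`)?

Base: id=13 (opt), parent_id=8, lev 0.
Iteration 1: join on id=8 -> log (id 8, parent_id=4, lev 1).
Iteration 2: join on id=4 -> usr (id 4, parent_id=1, lev 2).
Iteration 3: join on id=1 -> bin (id 1, parent_id=NULL, lev 3).
Iteration 4: parent_id is NULL; no match; recursion stops.
SUM(lev) = 0 + 1 + 2 + 3 = 6.

6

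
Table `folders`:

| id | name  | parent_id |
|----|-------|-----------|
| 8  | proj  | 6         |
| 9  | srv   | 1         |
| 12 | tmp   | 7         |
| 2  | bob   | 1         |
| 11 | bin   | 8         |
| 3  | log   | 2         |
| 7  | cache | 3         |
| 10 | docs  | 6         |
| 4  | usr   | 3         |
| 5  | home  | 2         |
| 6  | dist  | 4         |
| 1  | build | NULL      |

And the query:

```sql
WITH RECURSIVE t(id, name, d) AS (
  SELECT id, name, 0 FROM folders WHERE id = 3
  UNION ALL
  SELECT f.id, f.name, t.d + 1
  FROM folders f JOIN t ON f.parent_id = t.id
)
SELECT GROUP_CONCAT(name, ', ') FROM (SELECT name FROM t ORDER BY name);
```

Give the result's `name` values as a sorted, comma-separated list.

bin, cache, dist, docs, log, proj, tmp, usr

Base: id=3 (log) at d 0.
Iteration 1: rows with parent_id in {3} -> usr (id 4, d 1), cache (id 7, d 1).
Iteration 2: rows with parent_id in {4,7} -> dist (id 6, d 2), tmp (id 12, d 2).
Iteration 3: rows with parent_id in {6,12} -> proj (id 8, d 3), docs (id 10, d 3).
Iteration 4: rows with parent_id in {8,10} -> bin (id 11, d 4).
Iteration 5: no rows with parent_id in {11}; recursion stops.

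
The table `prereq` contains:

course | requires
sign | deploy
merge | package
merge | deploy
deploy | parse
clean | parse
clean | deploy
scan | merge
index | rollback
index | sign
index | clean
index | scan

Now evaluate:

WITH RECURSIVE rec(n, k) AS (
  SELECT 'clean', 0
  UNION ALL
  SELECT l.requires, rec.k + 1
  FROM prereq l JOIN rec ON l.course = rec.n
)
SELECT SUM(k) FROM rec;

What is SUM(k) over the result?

Base: (clean, k=0).
Iteration 1: edges from {clean} -> (deploy, k=1), (parse, k=1).
Iteration 2: edges from {deploy,parse} -> (parse, k=2).
Iteration 3: no outgoing edges from {parse}; recursion stops.
SUM(k) = 0 + 1 + 1 + 2 = 4.

4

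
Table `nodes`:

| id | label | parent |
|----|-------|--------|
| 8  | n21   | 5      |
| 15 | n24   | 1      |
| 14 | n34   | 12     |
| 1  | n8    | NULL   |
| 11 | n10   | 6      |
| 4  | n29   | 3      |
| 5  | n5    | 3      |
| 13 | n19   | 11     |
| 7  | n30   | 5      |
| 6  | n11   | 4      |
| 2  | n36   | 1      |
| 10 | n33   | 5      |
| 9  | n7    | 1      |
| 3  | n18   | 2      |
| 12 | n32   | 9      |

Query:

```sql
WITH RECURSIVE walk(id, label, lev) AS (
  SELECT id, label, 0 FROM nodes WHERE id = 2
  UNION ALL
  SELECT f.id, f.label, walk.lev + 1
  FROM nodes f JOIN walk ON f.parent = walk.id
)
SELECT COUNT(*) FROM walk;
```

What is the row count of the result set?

Base: id=2 (n36) at lev 0.
Iteration 1: rows with parent in {2} -> n18 (id 3, lev 1).
Iteration 2: rows with parent in {3} -> n29 (id 4, lev 2), n5 (id 5, lev 2).
Iteration 3: rows with parent in {4,5} -> n11 (id 6, lev 3), n30 (id 7, lev 3), n21 (id 8, lev 3), n33 (id 10, lev 3).
Iteration 4: rows with parent in {6,7,8,10} -> n10 (id 11, lev 4).
Iteration 5: rows with parent in {11} -> n19 (id 13, lev 5).
Iteration 6: no rows with parent in {13}; recursion stops.
Total rows emitted: 10.

10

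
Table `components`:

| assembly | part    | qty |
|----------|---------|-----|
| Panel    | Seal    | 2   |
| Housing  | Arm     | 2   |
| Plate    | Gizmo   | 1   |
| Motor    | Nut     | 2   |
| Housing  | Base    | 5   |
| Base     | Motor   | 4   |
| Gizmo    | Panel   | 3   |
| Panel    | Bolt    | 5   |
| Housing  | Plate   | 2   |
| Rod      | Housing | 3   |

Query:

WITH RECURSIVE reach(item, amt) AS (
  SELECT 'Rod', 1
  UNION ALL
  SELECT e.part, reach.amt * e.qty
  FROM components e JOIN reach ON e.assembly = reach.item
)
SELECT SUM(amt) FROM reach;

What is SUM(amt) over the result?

361

Base: (Rod, amt=1).
Iteration 1: components of {Rod} -> Housing = 1*3 = 3.
Iteration 2: components of {Housing} -> Arm = 3*2 = 6, Base = 3*5 = 15, Plate = 3*2 = 6.
Iteration 3: components of {Arm,Base,Plate} -> Gizmo = 6*1 = 6, Motor = 15*4 = 60.
Iteration 4: components of {Gizmo,Motor} -> Nut = 60*2 = 120, Panel = 6*3 = 18.
Iteration 5: components of {Nut,Panel} -> Bolt = 18*5 = 90, Seal = 18*2 = 36.
Iteration 6: no further components; recursion stops.
SUM(amt) = 1 + 3 + 6 + 6 + 15 + 6 + 60 + 18 + 120 + 90 + 36 = 361.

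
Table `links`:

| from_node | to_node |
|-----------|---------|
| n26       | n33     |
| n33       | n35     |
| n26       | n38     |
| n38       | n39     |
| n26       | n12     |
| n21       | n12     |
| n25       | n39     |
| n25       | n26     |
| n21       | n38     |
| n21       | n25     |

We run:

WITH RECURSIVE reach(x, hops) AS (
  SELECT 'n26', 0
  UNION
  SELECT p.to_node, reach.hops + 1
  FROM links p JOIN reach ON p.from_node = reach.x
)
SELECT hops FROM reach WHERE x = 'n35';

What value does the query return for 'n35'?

2

Base: (n26, hops=0).
Iteration 1: edges from {n26} -> (n12, hops=1), (n33, hops=1), (n38, hops=1).
Iteration 2: edges from {n12,n33,n38} -> (n35, hops=2), (n39, hops=2).
Iteration 3: no outgoing edges from {n35,n39}; recursion stops.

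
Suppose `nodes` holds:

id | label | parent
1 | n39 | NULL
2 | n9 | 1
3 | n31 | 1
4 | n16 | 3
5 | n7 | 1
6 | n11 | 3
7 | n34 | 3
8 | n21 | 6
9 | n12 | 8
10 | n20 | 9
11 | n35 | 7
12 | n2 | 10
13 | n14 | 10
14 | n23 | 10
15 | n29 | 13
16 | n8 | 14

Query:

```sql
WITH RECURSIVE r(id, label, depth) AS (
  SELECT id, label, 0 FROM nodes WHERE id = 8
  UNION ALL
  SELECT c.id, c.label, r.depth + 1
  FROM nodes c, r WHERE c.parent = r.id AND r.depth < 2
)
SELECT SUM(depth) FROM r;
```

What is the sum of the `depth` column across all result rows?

3

Base: id=8 (n21) at depth 0.
Iteration 1: rows with parent in {8} -> n12 (id 9, depth 1).
Iteration 2: rows with parent in {9} -> n20 (id 10, depth 2).
Iteration 3: depth < 2 fails for all current rows; recursion stops.
SUM(depth) = 0 + 1 + 2 = 3.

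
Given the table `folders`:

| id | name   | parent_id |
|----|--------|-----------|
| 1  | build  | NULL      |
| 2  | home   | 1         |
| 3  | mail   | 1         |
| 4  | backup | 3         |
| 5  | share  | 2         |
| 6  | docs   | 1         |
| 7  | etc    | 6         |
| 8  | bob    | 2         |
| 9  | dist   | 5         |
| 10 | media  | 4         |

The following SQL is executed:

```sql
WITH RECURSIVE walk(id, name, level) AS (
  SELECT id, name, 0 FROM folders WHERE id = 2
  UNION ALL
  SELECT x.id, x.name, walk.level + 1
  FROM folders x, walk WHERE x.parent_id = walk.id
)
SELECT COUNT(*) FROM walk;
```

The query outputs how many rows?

4

Base: id=2 (home) at level 0.
Iteration 1: rows with parent_id in {2} -> share (id 5, level 1), bob (id 8, level 1).
Iteration 2: rows with parent_id in {5,8} -> dist (id 9, level 2).
Iteration 3: no rows with parent_id in {9}; recursion stops.
Total rows emitted: 4.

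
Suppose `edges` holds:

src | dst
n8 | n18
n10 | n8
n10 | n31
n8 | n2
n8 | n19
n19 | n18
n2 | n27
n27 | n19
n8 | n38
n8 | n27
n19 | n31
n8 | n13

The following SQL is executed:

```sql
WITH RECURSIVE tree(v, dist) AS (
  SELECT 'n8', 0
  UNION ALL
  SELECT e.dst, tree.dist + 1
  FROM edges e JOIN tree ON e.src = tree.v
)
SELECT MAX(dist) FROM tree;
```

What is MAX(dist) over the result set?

Base: (n8, dist=0).
Iteration 1: edges from {n8} -> (n13, dist=1), (n18, dist=1), (n19, dist=1), (n2, dist=1), (n27, dist=1), (n38, dist=1).
Iteration 2: edges from {n13,n18,n19,n2,n27,n38} -> (n18, dist=2), (n19, dist=2), (n27, dist=2), (n31, dist=2).
Iteration 3: edges from {n18,n19,n27,n31} -> (n18, dist=3), (n19, dist=3), (n31, dist=3).
Iteration 4: edges from {n18,n19,n31} -> (n18, dist=4), (n31, dist=4).
Iteration 5: no outgoing edges from {n18,n31}; recursion stops.
dist values: 0, 1, 1, 1, 1, 1, 1, 2, 2, 2, 2, 3, 3, 3, 4, 4; the maximum is 4.

4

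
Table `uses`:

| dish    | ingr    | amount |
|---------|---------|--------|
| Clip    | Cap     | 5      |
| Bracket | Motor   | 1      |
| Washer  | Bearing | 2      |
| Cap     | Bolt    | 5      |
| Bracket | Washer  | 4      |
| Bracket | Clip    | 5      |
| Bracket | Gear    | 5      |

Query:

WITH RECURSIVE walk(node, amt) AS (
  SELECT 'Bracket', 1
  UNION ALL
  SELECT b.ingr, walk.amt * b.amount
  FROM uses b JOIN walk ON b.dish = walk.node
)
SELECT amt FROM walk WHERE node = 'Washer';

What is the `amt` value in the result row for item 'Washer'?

4

Base: (Bracket, amt=1).
Iteration 1: components of {Bracket} -> Clip = 1*5 = 5, Gear = 1*5 = 5, Motor = 1*1 = 1, Washer = 1*4 = 4.
Iteration 2: components of {Clip,Gear,Motor,Washer} -> Bearing = 4*2 = 8, Cap = 5*5 = 25.
Iteration 3: components of {Bearing,Cap} -> Bolt = 25*5 = 125.
Iteration 4: no further components; recursion stops.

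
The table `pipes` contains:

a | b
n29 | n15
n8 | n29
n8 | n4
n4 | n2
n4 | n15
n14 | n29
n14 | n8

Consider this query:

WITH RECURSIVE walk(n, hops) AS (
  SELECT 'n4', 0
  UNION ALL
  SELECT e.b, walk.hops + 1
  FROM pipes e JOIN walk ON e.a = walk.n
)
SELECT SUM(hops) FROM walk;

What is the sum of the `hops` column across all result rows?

2

Base: (n4, hops=0).
Iteration 1: edges from {n4} -> (n15, hops=1), (n2, hops=1).
Iteration 2: no outgoing edges from {n15,n2}; recursion stops.
SUM(hops) = 0 + 1 + 1 = 2.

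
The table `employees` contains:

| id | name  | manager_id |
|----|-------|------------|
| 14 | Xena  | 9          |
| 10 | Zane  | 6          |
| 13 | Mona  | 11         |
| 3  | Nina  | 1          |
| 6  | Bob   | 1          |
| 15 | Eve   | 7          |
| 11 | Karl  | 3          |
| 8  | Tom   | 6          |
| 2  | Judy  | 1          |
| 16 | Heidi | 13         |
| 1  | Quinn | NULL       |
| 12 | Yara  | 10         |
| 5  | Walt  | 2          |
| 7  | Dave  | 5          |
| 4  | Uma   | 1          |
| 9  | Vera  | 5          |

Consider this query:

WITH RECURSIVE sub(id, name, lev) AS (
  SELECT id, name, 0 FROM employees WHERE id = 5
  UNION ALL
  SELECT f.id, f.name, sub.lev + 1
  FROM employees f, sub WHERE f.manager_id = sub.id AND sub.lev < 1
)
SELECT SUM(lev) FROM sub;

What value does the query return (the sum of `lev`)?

2

Base: id=5 (Walt) at lev 0.
Iteration 1: rows with manager_id in {5} -> Dave (id 7, lev 1), Vera (id 9, lev 1).
Iteration 2: lev < 1 fails for all current rows; recursion stops.
SUM(lev) = 0 + 1 + 1 = 2.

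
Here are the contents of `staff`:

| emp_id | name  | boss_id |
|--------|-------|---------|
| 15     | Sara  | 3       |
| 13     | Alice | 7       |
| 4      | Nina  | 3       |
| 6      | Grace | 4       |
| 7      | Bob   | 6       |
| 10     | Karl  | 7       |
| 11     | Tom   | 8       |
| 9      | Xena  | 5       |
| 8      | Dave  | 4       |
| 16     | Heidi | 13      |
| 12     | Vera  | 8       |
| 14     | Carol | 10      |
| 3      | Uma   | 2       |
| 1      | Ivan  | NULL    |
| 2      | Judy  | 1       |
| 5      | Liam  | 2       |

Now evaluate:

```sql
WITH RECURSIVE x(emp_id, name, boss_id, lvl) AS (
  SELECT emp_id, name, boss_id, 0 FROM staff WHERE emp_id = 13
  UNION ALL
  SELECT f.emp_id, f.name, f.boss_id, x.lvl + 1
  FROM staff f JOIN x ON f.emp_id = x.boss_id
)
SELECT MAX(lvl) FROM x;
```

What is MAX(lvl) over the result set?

Base: emp_id=13 (Alice), boss_id=7, lvl 0.
Iteration 1: join on emp_id=7 -> Bob (id 7, boss_id=6, lvl 1).
Iteration 2: join on emp_id=6 -> Grace (id 6, boss_id=4, lvl 2).
Iteration 3: join on emp_id=4 -> Nina (id 4, boss_id=3, lvl 3).
Iteration 4: join on emp_id=3 -> Uma (id 3, boss_id=2, lvl 4).
Iteration 5: join on emp_id=2 -> Judy (id 2, boss_id=1, lvl 5).
Iteration 6: join on emp_id=1 -> Ivan (id 1, boss_id=NULL, lvl 6).
Iteration 7: boss_id is NULL; no match; recursion stops.
lvl values: 0, 1, 2, 3, 4, 5, 6; the maximum is 6.

6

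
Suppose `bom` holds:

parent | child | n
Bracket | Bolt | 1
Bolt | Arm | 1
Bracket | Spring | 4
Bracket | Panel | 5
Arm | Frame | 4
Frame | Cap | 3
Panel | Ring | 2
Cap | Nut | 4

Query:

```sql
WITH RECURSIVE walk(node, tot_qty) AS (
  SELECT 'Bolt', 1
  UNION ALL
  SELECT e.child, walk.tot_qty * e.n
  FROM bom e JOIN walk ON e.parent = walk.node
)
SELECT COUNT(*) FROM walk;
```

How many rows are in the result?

Base: (Bolt, tot_qty=1).
Iteration 1: components of {Bolt} -> Arm = 1*1 = 1.
Iteration 2: components of {Arm} -> Frame = 1*4 = 4.
Iteration 3: components of {Frame} -> Cap = 4*3 = 12.
Iteration 4: components of {Cap} -> Nut = 12*4 = 48.
Iteration 5: no further components; recursion stops.
Total rows emitted: 5.

5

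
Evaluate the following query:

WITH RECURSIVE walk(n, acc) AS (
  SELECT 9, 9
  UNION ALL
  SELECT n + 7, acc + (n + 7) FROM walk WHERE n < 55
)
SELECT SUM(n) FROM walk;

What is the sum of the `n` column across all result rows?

Base: n=9, acc=9.
Iteration 1: 9 < 55 holds -> n = 9 + 7 = 16, acc = 9 + 16 = 25.
Iteration 2: 16 < 55 holds -> n = 16 + 7 = 23, acc = 25 + 23 = 48.
Iteration 3: 23 < 55 holds -> n = 23 + 7 = 30, acc = 48 + 30 = 78.
Iteration 4: 30 < 55 holds -> n = 30 + 7 = 37, acc = 78 + 37 = 115.
Iteration 5: 37 < 55 holds -> n = 37 + 7 = 44, acc = 115 + 44 = 159.
Iteration 6: 44 < 55 holds -> n = 44 + 7 = 51, acc = 159 + 51 = 210.
Iteration 7: 51 < 55 holds -> n = 51 + 7 = 58, acc = 210 + 58 = 268.
Iteration 8: 58 < 55 fails; recursion stops.
SUM(n) = 9 + 16 + 23 + 30 + 37 + 44 + 51 + 58 = 268.

268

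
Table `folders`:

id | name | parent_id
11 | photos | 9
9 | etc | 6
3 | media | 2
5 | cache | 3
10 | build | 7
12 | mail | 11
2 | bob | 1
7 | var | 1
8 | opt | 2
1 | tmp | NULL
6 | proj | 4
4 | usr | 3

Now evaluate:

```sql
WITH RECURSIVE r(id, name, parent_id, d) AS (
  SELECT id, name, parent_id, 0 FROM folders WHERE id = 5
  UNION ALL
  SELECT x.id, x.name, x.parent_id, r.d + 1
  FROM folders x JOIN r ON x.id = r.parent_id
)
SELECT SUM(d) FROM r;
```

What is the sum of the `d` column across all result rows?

6

Base: id=5 (cache), parent_id=3, d 0.
Iteration 1: join on id=3 -> media (id 3, parent_id=2, d 1).
Iteration 2: join on id=2 -> bob (id 2, parent_id=1, d 2).
Iteration 3: join on id=1 -> tmp (id 1, parent_id=NULL, d 3).
Iteration 4: parent_id is NULL; no match; recursion stops.
SUM(d) = 0 + 1 + 2 + 3 = 6.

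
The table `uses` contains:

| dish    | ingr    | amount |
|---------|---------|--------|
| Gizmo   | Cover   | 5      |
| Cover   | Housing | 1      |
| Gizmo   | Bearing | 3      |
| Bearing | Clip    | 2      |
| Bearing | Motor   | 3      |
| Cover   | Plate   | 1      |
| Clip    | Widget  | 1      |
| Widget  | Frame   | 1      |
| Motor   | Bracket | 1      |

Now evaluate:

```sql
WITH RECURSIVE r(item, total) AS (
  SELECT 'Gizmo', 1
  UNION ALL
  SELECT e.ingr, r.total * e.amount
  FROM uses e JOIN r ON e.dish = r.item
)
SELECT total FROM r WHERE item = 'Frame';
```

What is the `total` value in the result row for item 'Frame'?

Base: (Gizmo, total=1).
Iteration 1: components of {Gizmo} -> Bearing = 1*3 = 3, Cover = 1*5 = 5.
Iteration 2: components of {Bearing,Cover} -> Clip = 3*2 = 6, Housing = 5*1 = 5, Motor = 3*3 = 9, Plate = 5*1 = 5.
Iteration 3: components of {Clip,Housing,Motor,Plate} -> Bracket = 9*1 = 9, Widget = 6*1 = 6.
Iteration 4: components of {Bracket,Widget} -> Frame = 6*1 = 6.
Iteration 5: no further components; recursion stops.

6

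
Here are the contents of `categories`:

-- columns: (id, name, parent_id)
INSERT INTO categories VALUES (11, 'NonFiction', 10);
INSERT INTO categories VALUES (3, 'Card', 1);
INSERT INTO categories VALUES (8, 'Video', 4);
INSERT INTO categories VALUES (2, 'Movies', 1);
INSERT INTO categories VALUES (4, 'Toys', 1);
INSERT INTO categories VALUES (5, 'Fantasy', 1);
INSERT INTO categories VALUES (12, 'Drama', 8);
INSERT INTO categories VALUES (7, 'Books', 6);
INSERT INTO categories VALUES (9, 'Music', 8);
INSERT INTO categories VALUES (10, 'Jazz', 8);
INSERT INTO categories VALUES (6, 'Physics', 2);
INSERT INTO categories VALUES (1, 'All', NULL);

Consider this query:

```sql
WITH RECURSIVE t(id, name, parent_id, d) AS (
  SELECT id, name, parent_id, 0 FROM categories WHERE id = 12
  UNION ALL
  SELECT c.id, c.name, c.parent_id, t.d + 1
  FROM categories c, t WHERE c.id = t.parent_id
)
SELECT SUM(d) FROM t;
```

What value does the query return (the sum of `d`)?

Base: id=12 (Drama), parent_id=8, d 0.
Iteration 1: join on id=8 -> Video (id 8, parent_id=4, d 1).
Iteration 2: join on id=4 -> Toys (id 4, parent_id=1, d 2).
Iteration 3: join on id=1 -> All (id 1, parent_id=NULL, d 3).
Iteration 4: parent_id is NULL; no match; recursion stops.
SUM(d) = 0 + 1 + 2 + 3 = 6.

6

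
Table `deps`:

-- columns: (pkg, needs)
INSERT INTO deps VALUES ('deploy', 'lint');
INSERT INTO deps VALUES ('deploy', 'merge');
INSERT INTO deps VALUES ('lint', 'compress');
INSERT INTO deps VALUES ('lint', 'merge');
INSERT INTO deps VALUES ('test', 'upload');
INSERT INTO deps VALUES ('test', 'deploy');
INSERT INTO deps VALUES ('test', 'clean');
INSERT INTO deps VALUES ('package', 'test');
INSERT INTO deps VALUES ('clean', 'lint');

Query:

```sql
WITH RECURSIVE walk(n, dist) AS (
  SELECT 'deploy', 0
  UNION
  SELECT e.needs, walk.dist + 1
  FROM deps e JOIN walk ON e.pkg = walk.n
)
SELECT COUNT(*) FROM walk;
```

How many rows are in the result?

5

Base: (deploy, dist=0).
Iteration 1: edges from {deploy} -> (lint, dist=1), (merge, dist=1).
Iteration 2: edges from {lint,merge} -> (compress, dist=2), (merge, dist=2).
Iteration 3: no outgoing edges from {compress,merge}; recursion stops.
Total rows emitted: 5.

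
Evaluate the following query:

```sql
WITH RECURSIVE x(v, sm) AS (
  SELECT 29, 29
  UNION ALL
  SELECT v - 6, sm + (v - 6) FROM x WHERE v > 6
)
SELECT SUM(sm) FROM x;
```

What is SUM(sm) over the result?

Base: v=29, sm=29.
Iteration 1: 29 > 6 holds -> v = 29 - 6 = 23, sm = 29 + 23 = 52.
Iteration 2: 23 > 6 holds -> v = 23 - 6 = 17, sm = 52 + 17 = 69.
Iteration 3: 17 > 6 holds -> v = 17 - 6 = 11, sm = 69 + 11 = 80.
Iteration 4: 11 > 6 holds -> v = 11 - 6 = 5, sm = 80 + 5 = 85.
Iteration 5: 5 > 6 fails; recursion stops.
SUM(sm) = 29 + 52 + 69 + 80 + 85 = 315.

315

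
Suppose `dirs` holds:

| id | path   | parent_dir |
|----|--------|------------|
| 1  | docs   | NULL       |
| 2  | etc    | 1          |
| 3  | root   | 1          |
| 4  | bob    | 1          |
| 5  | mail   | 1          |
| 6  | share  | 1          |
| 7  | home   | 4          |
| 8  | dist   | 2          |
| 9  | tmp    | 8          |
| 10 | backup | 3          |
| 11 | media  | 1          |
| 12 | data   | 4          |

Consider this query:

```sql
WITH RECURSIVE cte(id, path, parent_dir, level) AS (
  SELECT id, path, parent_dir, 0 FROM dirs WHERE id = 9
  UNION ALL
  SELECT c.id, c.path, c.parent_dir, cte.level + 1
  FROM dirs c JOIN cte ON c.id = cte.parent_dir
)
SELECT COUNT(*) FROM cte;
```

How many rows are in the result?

4

Base: id=9 (tmp), parent_dir=8, level 0.
Iteration 1: join on id=8 -> dist (id 8, parent_dir=2, level 1).
Iteration 2: join on id=2 -> etc (id 2, parent_dir=1, level 2).
Iteration 3: join on id=1 -> docs (id 1, parent_dir=NULL, level 3).
Iteration 4: parent_dir is NULL; no match; recursion stops.
Total rows emitted: 4.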